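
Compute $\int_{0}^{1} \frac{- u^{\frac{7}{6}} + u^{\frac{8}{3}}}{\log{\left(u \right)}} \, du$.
$- \log{\left(13 \right)} + \log{\left(22 \right)}$

Replace the exponent $\frac{7}{6}$ by a parameter $a$: let $I(a) = \int_{0}^{1} \frac{u^{\frac{8}{3}} - u^{a}}{\log{\left(u \right)}} \, du$.

Since $\dfrac{\partial}{\partial a}\,u^{a} = u^{a} \ln u$, the $\ln u$ in the denominator cancels and
$$\frac{dI}{da} = \int_{0}^{1} -1 u^{a} \, du = -1 \left[\frac{u^{a+1}}{a+1}\right]_0^1 = - \frac{1}{a + 1}.$$

Integrating with respect to $a$ gives $I(a) = - \log{\left(\frac{3 a}{11} + \frac{3}{11} \right)} + C$.

At $a = \frac{8}{3}$ the integrand is identically $0$, so $I(\frac{8}{3}) = 0$. The closed form gives $0$, hence $C = 0$.

Setting $a = \frac{7}{6}$:
$$I = - \log{\left(13 \right)} + \log{\left(22 \right)}.$$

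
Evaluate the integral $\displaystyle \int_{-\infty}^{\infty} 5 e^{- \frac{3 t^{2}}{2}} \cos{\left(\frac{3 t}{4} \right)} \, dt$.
$\frac{5 \sqrt{6} \sqrt{\pi}}{3 e^{\frac{3}{32}}}$

Define $I(b) = \int_{-\infty}^{\infty} 5 e^{- \frac{3 t^{2}}{2}} \cos{\left(b t \right)} \, dt$.

Differentiating under the integral sign,
$$I'(b) = \int_{-\infty}^{\infty} - 5 t e^{- \frac{3 t^{2}}{2}} \sin{\left(b t \right)} \, dt.$$

Integrate $\int_{-\infty}^{\infty} t \sin(b t)\, e^{- \frac{3 t^{2}}{2}}\, dt$ by parts with $u = \sin(b t)$ and $dv = t\, e^{- \frac{3 t^{2}}{2}}\, dt$, giving $v = - \frac{e^{- \frac{3 t^{2}}{2}}}{3}$. The boundary term vanishes and
$$\int_{-\infty}^{\infty} t \sin(b t)\, e^{- \frac{3 t^{2}}{2}}\, dt = \frac{b}{3} \int_{-\infty}^{\infty} \cos(b t)\, e^{- \frac{3 t^{2}}{2}}\, dt,$$
so $I'(b) = - \frac{b}{3}\, I(b)$.

This is a separable first-order ODE; solving with the initial condition $I(0) = \int_{-\infty}^{\infty} 5 e^{- \frac{3 t^{2}}{2}}\,dt = \frac{5 \sqrt{6} \sqrt{\pi}}{3}$ gives
$$I(b) = \frac{5 \sqrt{6} \sqrt{\pi} e^{- \frac{b^{2}}{6}}}{3}.$$

Setting $b = \frac{3}{4}$:
$$I = \frac{5 \sqrt{6} \sqrt{\pi}}{3 e^{\frac{3}{32}}}.$$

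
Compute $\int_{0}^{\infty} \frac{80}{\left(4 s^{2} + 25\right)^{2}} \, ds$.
$\frac{2 \pi}{25}$

Recall the elementary integral
$$J(a) = \int_{0}^{\infty} \frac{5}{a^{2} + s^{2}} \, ds = \frac{5 \pi}{2 a}.$$

Differentiating under the integral sign with respect to $a$,
$$\frac{dJ}{da} = \int_{0}^{\infty} - \frac{10 a}{\left(a^{2} + s^{2}\right)^{2}} \, ds = - \frac{5 \pi}{2 a^{2}},$$
so $\int_{0}^{\infty} \frac{5}{\left(a^{2} + s^{2}\right)^{2}} \, ds = \frac{5 \pi}{4 a^{3}}$.

Setting $a = \frac{5}{2}$:
$$I = \frac{2 \pi}{25}.$$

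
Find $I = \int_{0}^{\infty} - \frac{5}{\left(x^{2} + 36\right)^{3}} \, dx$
$- \frac{5 \pi}{41472}$

Recall the elementary integral
$$J(a) = \int_{0}^{\infty} - \frac{5}{a^{2} + x^{2}} \, dx = - \frac{5 \pi}{2 a}.$$

Differentiating under the integral sign with respect to $a$,
$$\frac{dJ}{da} = \int_{0}^{\infty} \frac{10 a}{\left(a^{2} + x^{2}\right)^{2}} \, dx = \frac{5 \pi}{2 a^{2}},$$
so $\int_{0}^{\infty} - \frac{5}{\left(a^{2} + x^{2}\right)^{2}} \, dx = - \frac{5 \pi}{4 a^{3}}$.

Repeating — each differentiation of $1/(x^2+a^2)^j$ produces $-2ja/(x^2+a^2)^{j+1}$ — and dividing through by $-2ja$ at each step yields, after $2$ differentiations in total,
$$\int_{0}^{\infty} - \frac{5}{\left(a^{2} + x^{2}\right)^{3}} \, dx = - \frac{15 \pi}{16 a^{5}}.$$

Setting $a = 6$:
$$I = - \frac{5 \pi}{41472}.$$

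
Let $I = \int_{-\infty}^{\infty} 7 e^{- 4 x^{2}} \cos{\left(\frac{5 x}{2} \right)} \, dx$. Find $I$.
$\frac{7 \sqrt{\pi}}{2 e^{\frac{25}{64}}}$

Let $b$ denote the cosine frequency and define $I(b) = \int_{-\infty}^{\infty} 7 e^{- 4 x^{2}} \cos{\left(b x \right)} \, dx$.

Differentiating under the integral sign,
$$I'(b) = \int_{-\infty}^{\infty} - 7 x e^{- 4 x^{2}} \sin{\left(b x \right)} \, dx.$$

Integrate $\int_{-\infty}^{\infty} x \sin(b x)\, e^{- 4 x^{2}}\, dx$ by parts with $u = \sin(b x)$ and $dv = x\, e^{- 4 x^{2}}\, dx$, giving $v = - \frac{e^{- 4 x^{2}}}{8}$. The boundary term vanishes and
$$\int_{-\infty}^{\infty} x \sin(b x)\, e^{- 4 x^{2}}\, dx = \frac{b}{8} \int_{-\infty}^{\infty} \cos(b x)\, e^{- 4 x^{2}}\, dx,$$
so $I'(b) = - \frac{b}{8}\, I(b)$.

This is a separable first-order ODE; solving with the initial condition $I(0) = \int_{-\infty}^{\infty} 7 e^{- 4 x^{2}}\,dx = \frac{7 \sqrt{\pi}}{2}$ gives
$$I(b) = \frac{7 \sqrt{\pi} e^{- \frac{b^{2}}{16}}}{2}.$$

Setting $b = \frac{5}{2}$:
$$I = \frac{7 \sqrt{\pi}}{2 e^{\frac{25}{64}}}.$$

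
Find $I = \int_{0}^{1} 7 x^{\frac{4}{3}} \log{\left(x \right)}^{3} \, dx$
$- \frac{486}{343}$

Consider the simpler parametrised integral
$$J(a) = \int_{0}^{1} 7 x^{a} \, dx = \frac{7}{a + 1}.$$

Differentiating under the integral sign brings down a factor of $\ln x$:
$$\frac{dJ}{da} = \int_{0}^{1} 7 x^{a} \log{\left(x \right)} \, dx = - \frac{7}{\left(a + 1\right)^{2}}.$$

Repeating $3$ times in total — each differentiation brings down another $\ln x$ — gives
$$\frac{d^{3}J}{da^{3}} = \int_{0}^{1} 7 x^{a} \log{\left(x \right)}^{3} \, dx = - \frac{42}{\left(a + 1\right)^{4}},$$
and the integrand here is exactly the target integrand, so $I = - \frac{42}{\left(a + 1\right)^{4}}$.

Setting $a = \frac{4}{3}$:
$$I = - \frac{486}{343}.$$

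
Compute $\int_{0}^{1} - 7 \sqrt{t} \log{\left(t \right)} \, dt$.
$\frac{28}{9}$

Consider the simpler parametrised integral
$$J(a) = \int_{0}^{1} - 7 t^{a} \, dt = - \frac{7}{a + 1}.$$

Differentiating under the integral sign brings down a factor of $\ln t$:
$$\frac{dJ}{da} = \int_{0}^{1} - 7 t^{a} \log{\left(t \right)} \, dt = \frac{7}{\left(a + 1\right)^{2}}.$$

The integral on the left is $I$, so $I = \frac{7}{\left(a + 1\right)^{2}}$.

Setting $a = \frac{1}{2}$:
$$I = \frac{28}{9}.$$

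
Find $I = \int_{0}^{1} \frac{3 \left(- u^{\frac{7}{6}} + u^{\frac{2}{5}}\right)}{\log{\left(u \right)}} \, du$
$\log{\left(\frac{74088}{274625} \right)}$

Consider the one-parameter family: let $I(a) = \int_{0}^{1} \frac{3 \left(- u^{\frac{7}{6}} + u^{a}\right)}{\log{\left(u \right)}} \, du$.

Since $\dfrac{\partial}{\partial a}\,u^{a} = u^{a} \ln u$, the $\ln u$ in the denominator cancels and
$$\frac{dI}{da} = \int_{0}^{1} 3 u^{a} \, du = 3 \left[\frac{u^{a+1}}{a+1}\right]_0^1 = \frac{3}{a + 1}.$$

Integrating with respect to $a$ gives $I(a) = \log{\left(\frac{216 \left(a + 1\right)^{3}}{2197} \right)} + C$.

At $a = \frac{7}{6}$ the integrand is identically $0$, so $I(\frac{7}{6}) = 0$. The closed form gives $0$, hence $C = 0$.

Setting $a = \frac{2}{5}$:
$$I = \log{\left(\frac{74088}{274625} \right)}.$$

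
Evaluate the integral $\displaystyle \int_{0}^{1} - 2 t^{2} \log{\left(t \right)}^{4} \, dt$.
$- \frac{16}{81}$

Consider the simpler parametrised integral
$$J(a) = \int_{0}^{1} - 2 t^{a} \, dt = - \frac{2}{a + 1}.$$

Differentiating under the integral sign brings down a factor of $\ln t$:
$$\frac{dJ}{da} = \int_{0}^{1} - 2 t^{a} \log{\left(t \right)} \, dt = \frac{2}{\left(a + 1\right)^{2}}.$$

Repeating $4$ times in total — each differentiation brings down another $\ln t$ — gives
$$\frac{d^{4}J}{da^{4}} = \int_{0}^{1} - 2 t^{a} \log{\left(t \right)}^{4} \, dt = - \frac{48}{\left(a + 1\right)^{5}},$$
and the integrand here is exactly the target integrand, so $I = - \frac{48}{\left(a + 1\right)^{5}}$.

Setting $a = 2$:
$$I = - \frac{16}{81}.$$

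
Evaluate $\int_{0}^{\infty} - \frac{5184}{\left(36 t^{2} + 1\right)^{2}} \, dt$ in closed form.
$- 216 \pi$

Recall the elementary integral
$$J(a) = \int_{0}^{\infty} - \frac{4}{a^{2} + t^{2}} \, dt = - \frac{2 \pi}{a}.$$

Differentiating under the integral sign with respect to $a$,
$$\frac{dJ}{da} = \int_{0}^{\infty} \frac{8 a}{\left(a^{2} + t^{2}\right)^{2}} \, dt = \frac{2 \pi}{a^{2}},$$
so $\int_{0}^{\infty} - \frac{4}{\left(a^{2} + t^{2}\right)^{2}} \, dt = - \frac{\pi}{a^{3}}$.

Setting $a = \frac{1}{6}$:
$$I = - 216 \pi.$$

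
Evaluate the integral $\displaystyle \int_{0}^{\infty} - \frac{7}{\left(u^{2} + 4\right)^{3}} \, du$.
$- \frac{21 \pi}{512}$

Recall the elementary integral
$$J(a) = \int_{0}^{\infty} - \frac{7}{a^{2} + u^{2}} \, du = - \frac{7 \pi}{2 a}.$$

Differentiating under the integral sign with respect to $a$,
$$\frac{dJ}{da} = \int_{0}^{\infty} \frac{14 a}{\left(a^{2} + u^{2}\right)^{2}} \, du = \frac{7 \pi}{2 a^{2}},$$
so $\int_{0}^{\infty} - \frac{7}{\left(a^{2} + u^{2}\right)^{2}} \, du = - \frac{7 \pi}{4 a^{3}}$.

Repeating — each differentiation of $1/(u^2+a^2)^j$ produces $-2ja/(u^2+a^2)^{j+1}$ — and dividing through by $-2ja$ at each step yields, after $2$ differentiations in total,
$$\int_{0}^{\infty} - \frac{7}{\left(a^{2} + u^{2}\right)^{3}} \, du = - \frac{21 \pi}{16 a^{5}}.$$

Setting $a = 2$:
$$I = - \frac{21 \pi}{512}.$$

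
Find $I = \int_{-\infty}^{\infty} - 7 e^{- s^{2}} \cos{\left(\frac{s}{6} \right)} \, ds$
$- \frac{7 \sqrt{\pi}}{e^{\frac{1}{144}}}$

Let $b$ denote the cosine frequency and define $I(b) = \int_{-\infty}^{\infty} - 7 e^{- s^{2}} \cos{\left(b s \right)} \, ds$.

Differentiating under the integral sign,
$$I'(b) = \int_{-\infty}^{\infty} 7 s e^{- s^{2}} \sin{\left(b s \right)} \, ds.$$

Integrate $\int_{-\infty}^{\infty} s \sin(b s)\, e^{- s^{2}}\, ds$ by parts with $u = \sin(b s)$ and $dv = s\, e^{- s^{2}}\, ds$, giving $v = - \frac{e^{- s^{2}}}{2}$. The boundary term vanishes and
$$\int_{-\infty}^{\infty} s \sin(b s)\, e^{- s^{2}}\, ds = \frac{b}{2} \int_{-\infty}^{\infty} \cos(b s)\, e^{- s^{2}}\, ds,$$
so $I'(b) = - \frac{b}{2}\, I(b)$.

This is a separable first-order ODE; solving with the initial condition $I(0) = \int_{-\infty}^{\infty} - 7 e^{- s^{2}}\,ds = - 7 \sqrt{\pi}$ gives
$$I(b) = - 7 \sqrt{\pi} e^{- \frac{b^{2}}{4}}.$$

Setting $b = \frac{1}{6}$:
$$I = - \frac{7 \sqrt{\pi}}{e^{\frac{1}{144}}}.$$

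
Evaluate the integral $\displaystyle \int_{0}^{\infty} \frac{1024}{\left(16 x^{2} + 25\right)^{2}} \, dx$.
$\frac{64 \pi}{125}$

Start from the standard arctangent integral
$$J(a) = \int_{0}^{\infty} \frac{4}{a^{2} + x^{2}} \, dx = \frac{2 \pi}{a}.$$

Differentiating under the integral sign with respect to $a$,
$$\frac{dJ}{da} = \int_{0}^{\infty} - \frac{8 a}{\left(a^{2} + x^{2}\right)^{2}} \, dx = - \frac{2 \pi}{a^{2}},$$
so $\int_{0}^{\infty} \frac{4}{\left(a^{2} + x^{2}\right)^{2}} \, dx = \frac{\pi}{a^{3}}$.

Setting $a = \frac{5}{4}$:
$$I = \frac{64 \pi}{125}.$$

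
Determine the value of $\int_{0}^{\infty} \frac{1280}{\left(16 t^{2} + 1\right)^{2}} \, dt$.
$80 \pi$

Begin with the known result
$$J(a) = \int_{0}^{\infty} \frac{5}{a^{2} + t^{2}} \, dt = \frac{5 \pi}{2 a}.$$

Differentiating under the integral sign with respect to $a$,
$$\frac{dJ}{da} = \int_{0}^{\infty} - \frac{10 a}{\left(a^{2} + t^{2}\right)^{2}} \, dt = - \frac{5 \pi}{2 a^{2}},$$
so $\int_{0}^{\infty} \frac{5}{\left(a^{2} + t^{2}\right)^{2}} \, dt = \frac{5 \pi}{4 a^{3}}$.

Setting $a = \frac{1}{4}$:
$$I = 80 \pi.$$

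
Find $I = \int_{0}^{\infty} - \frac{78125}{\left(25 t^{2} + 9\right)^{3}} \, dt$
$- \frac{15625 \pi}{1296}$

Begin with the known result
$$J(a) = \int_{0}^{\infty} - \frac{5}{a^{2} + t^{2}} \, dt = - \frac{5 \pi}{2 a}.$$

Differentiating under the integral sign with respect to $a$,
$$\frac{dJ}{da} = \int_{0}^{\infty} \frac{10 a}{\left(a^{2} + t^{2}\right)^{2}} \, dt = \frac{5 \pi}{2 a^{2}},$$
so $\int_{0}^{\infty} - \frac{5}{\left(a^{2} + t^{2}\right)^{2}} \, dt = - \frac{5 \pi}{4 a^{3}}$.

Repeating — each differentiation of $1/(t^2+a^2)^j$ produces $-2ja/(t^2+a^2)^{j+1}$ — and dividing through by $-2ja$ at each step yields, after $2$ differentiations in total,
$$\int_{0}^{\infty} - \frac{5}{\left(a^{2} + t^{2}\right)^{3}} \, dt = - \frac{15 \pi}{16 a^{5}}.$$

Setting $a = \frac{3}{5}$:
$$I = - \frac{15625 \pi}{1296}.$$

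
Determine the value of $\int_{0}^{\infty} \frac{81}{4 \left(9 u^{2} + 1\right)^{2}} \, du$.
$\frac{27 \pi}{16}$

Recall the elementary integral
$$J(a) = \int_{0}^{\infty} \frac{1}{4 \left(a^{2} + u^{2}\right)} \, du = \frac{\pi}{8 a}.$$

Differentiating under the integral sign with respect to $a$,
$$\frac{dJ}{da} = \int_{0}^{\infty} - \frac{a}{2 \left(a^{2} + u^{2}\right)^{2}} \, du = - \frac{\pi}{8 a^{2}},$$
so $\int_{0}^{\infty} \frac{1}{4 \left(a^{2} + u^{2}\right)^{2}} \, du = \frac{\pi}{16 a^{3}}$.

Setting $a = \frac{1}{3}$:
$$I = \frac{27 \pi}{16}.$$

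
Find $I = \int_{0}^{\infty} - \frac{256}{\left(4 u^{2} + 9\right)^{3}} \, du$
$- \frac{8 \pi}{81}$

Start from the standard arctangent integral
$$J(a) = \int_{0}^{\infty} - \frac{4}{a^{2} + u^{2}} \, du = - \frac{2 \pi}{a}.$$

Differentiating under the integral sign with respect to $a$,
$$\frac{dJ}{da} = \int_{0}^{\infty} \frac{8 a}{\left(a^{2} + u^{2}\right)^{2}} \, du = \frac{2 \pi}{a^{2}},$$
so $\int_{0}^{\infty} - \frac{4}{\left(a^{2} + u^{2}\right)^{2}} \, du = - \frac{\pi}{a^{3}}$.

Repeating — each differentiation of $1/(u^2+a^2)^j$ produces $-2ja/(u^2+a^2)^{j+1}$ — and dividing through by $-2ja$ at each step yields, after $2$ differentiations in total,
$$\int_{0}^{\infty} - \frac{4}{\left(a^{2} + u^{2}\right)^{3}} \, du = - \frac{3 \pi}{4 a^{5}}.$$

Setting $a = \frac{3}{2}$:
$$I = - \frac{8 \pi}{81}.$$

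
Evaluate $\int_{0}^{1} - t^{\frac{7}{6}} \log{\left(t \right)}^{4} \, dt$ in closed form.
$- \frac{186624}{371293}$

Consider the simpler parametrised integral
$$J(a) = \int_{0}^{1} - t^{a} \, dt = - \frac{1}{a + 1}.$$

Differentiating under the integral sign brings down a factor of $\ln t$:
$$\frac{dJ}{da} = \int_{0}^{1} - t^{a} \log{\left(t \right)} \, dt = \frac{1}{\left(a + 1\right)^{2}}.$$

Repeating $4$ times in total — each differentiation brings down another $\ln t$ — gives
$$\frac{d^{4}J}{da^{4}} = \int_{0}^{1} - t^{a} \log{\left(t \right)}^{4} \, dt = - \frac{24}{\left(a + 1\right)^{5}},$$
and the integrand here is exactly the target integrand, so $I = - \frac{24}{\left(a + 1\right)^{5}}$.

Setting $a = \frac{7}{6}$:
$$I = - \frac{186624}{371293}.$$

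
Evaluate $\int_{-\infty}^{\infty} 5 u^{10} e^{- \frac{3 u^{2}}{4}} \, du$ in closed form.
$\frac{11200 \sqrt{3} \sqrt{\pi}}{27}$

Consider the simpler parametrised integral
$$J(a) = \int_{-\infty}^{\infty} 5 e^{- a u^{2}} \, du = \frac{5 \sqrt{\pi}}{\sqrt{a}}.$$

Differentiating under the integral sign brings down a factor of $(-u^2)$:
$$\frac{dJ}{da} = \int_{-\infty}^{\infty} - 5 u^{2} e^{- a u^{2}} \, du = - \frac{5 \sqrt{\pi}}{2 a^{\frac{3}{2}}}.$$

Repeating $5$ times in total — each differentiation brings down another $(-u^2)$ — gives
$$\frac{d^{5}J}{da^{5}} = \int_{-\infty}^{\infty} - 5 u^{10} e^{- a u^{2}} \, du = - \frac{4725 \sqrt{\pi}}{32 a^{\frac{11}{2}}},$$
and the integrand here is $(-1)^{5}$ times the target integrand, so $I = (-1)^{5}\,\frac{d^{5}J}{da^{5}} = \frac{4725 \sqrt{\pi}}{32 a^{\frac{11}{2}}}$.

Setting $a = \frac{3}{4}$:
$$I = \frac{11200 \sqrt{3} \sqrt{\pi}}{27}.$$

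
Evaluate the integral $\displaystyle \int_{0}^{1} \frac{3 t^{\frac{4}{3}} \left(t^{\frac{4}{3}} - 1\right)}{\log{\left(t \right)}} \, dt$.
$- \log{\left(\frac{343}{1331} \right)}$

Consider the one-parameter family: let $I(a) = \int_{0}^{1} \frac{3 \left(t^{\frac{8}{3}} - t^{a}\right)}{\log{\left(t \right)}} \, dt$.

Since $\dfrac{\partial}{\partial a}\,t^{a} = t^{a} \ln t$, the $\ln t$ in the denominator cancels and
$$\frac{dI}{da} = \int_{0}^{1} -3 t^{a} \, dt = -3 \left[\frac{t^{a+1}}{a+1}\right]_0^1 = - \frac{3}{a + 1}.$$

Integrating with respect to $a$ gives $I(a) = - \log{\left(\frac{27 \left(a + 1\right)^{3}}{1331} \right)} + C$.

At $a = \frac{8}{3}$ the integrand is identically $0$, so $I(\frac{8}{3}) = 0$. The closed form gives $0$, hence $C = 0$.

Setting $a = \frac{4}{3}$:
$$I = - \log{\left(\frac{343}{1331} \right)}.$$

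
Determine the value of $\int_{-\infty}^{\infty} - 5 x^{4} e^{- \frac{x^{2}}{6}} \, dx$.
$- 135 \sqrt{6} \sqrt{\pi}$

Begin with the known integral
$$J(a) = \int_{-\infty}^{\infty} - 5 e^{- a x^{2}} \, dx = - \frac{5 \sqrt{\pi}}{\sqrt{a}}.$$

Differentiating under the integral sign brings down a factor of $(-x^2)$:
$$\frac{dJ}{da} = \int_{-\infty}^{\infty} 5 x^{2} e^{- a x^{2}} \, dx = \frac{5 \sqrt{\pi}}{2 a^{\frac{3}{2}}}.$$

Repeating twice in total — each differentiation brings down another $(-x^2)$ — gives
$$\frac{d^{2}J}{da^{2}} = \int_{-\infty}^{\infty} - 5 x^{4} e^{- a x^{2}} \, dx = - \frac{15 \sqrt{\pi}}{4 a^{\frac{5}{2}}},$$
and the integrand here is exactly the target integrand, so $I = - \frac{15 \sqrt{\pi}}{4 a^{\frac{5}{2}}}$.

Setting $a = \frac{1}{6}$:
$$I = - 135 \sqrt{6} \sqrt{\pi}.$$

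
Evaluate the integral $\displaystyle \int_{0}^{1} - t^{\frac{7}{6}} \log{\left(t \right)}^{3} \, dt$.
$\frac{7776}{28561}$

Consider the simpler parametrised integral
$$J(a) = \int_{0}^{1} - t^{a} \, dt = - \frac{1}{a + 1}.$$

Differentiating under the integral sign brings down a factor of $\ln t$:
$$\frac{dJ}{da} = \int_{0}^{1} - t^{a} \log{\left(t \right)} \, dt = \frac{1}{\left(a + 1\right)^{2}}.$$

Repeating $3$ times in total — each differentiation brings down another $\ln t$ — gives
$$\frac{d^{3}J}{da^{3}} = \int_{0}^{1} - t^{a} \log{\left(t \right)}^{3} \, dt = \frac{6}{\left(a + 1\right)^{4}},$$
and the integrand here is exactly the target integrand, so $I = \frac{6}{\left(a + 1\right)^{4}}$.

Setting $a = \frac{7}{6}$:
$$I = \frac{7776}{28561}.$$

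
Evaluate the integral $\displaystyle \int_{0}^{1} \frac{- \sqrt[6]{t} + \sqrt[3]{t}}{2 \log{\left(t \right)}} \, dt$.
$\log{\left(\frac{2 \sqrt{14}}{7} \right)}$

Replace the exponent $\frac{1}{3}$ by a parameter $a$: let $I(a) = \int_{0}^{1} \frac{- \sqrt[6]{t} + t^{a}}{2 \log{\left(t \right)}} \, dt$.

Since $\dfrac{\partial}{\partial a}\,t^{a} = t^{a} \ln t$, the $\ln t$ in the denominator cancels and
$$\frac{dI}{da} = \int_{0}^{1} \frac{1}{2} t^{a} \, dt = \frac{1}{2} \left[\frac{t^{a+1}}{a+1}\right]_0^1 = \frac{1}{2 \left(a + 1\right)}.$$

Integrating with respect to $a$ gives $I(a) = \log{\left(\frac{\sqrt{42} \sqrt{a + 1}}{7} \right)} + C$.

At $a = \frac{1}{6}$ the integrand is identically $0$, so $I(\frac{1}{6}) = 0$. The closed form gives $0$, hence $C = 0$.

Setting $a = \frac{1}{3}$:
$$I = \log{\left(\frac{2 \sqrt{14}}{7} \right)}.$$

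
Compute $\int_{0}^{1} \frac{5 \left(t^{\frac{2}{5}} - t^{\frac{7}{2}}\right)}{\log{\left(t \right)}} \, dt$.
$\log{\left(\frac{537824}{184528125} \right)}$

Consider the one-parameter family: let $I(a) = \int_{0}^{1} \frac{5 \left(- t^{\frac{7}{2}} + t^{a}\right)}{\log{\left(t \right)}} \, dt$.

Since $\dfrac{\partial}{\partial a}\,t^{a} = t^{a} \ln t$, the $\ln t$ in the denominator cancels and
$$\frac{dI}{da} = \int_{0}^{1} 5 t^{a} \, dt = 5 \left[\frac{t^{a+1}}{a+1}\right]_0^1 = \frac{5}{a + 1}.$$

Integrating with respect to $a$ gives $I(a) = \log{\left(\frac{32 \left(a + 1\right)^{5}}{59049} \right)} + C$.

At $a = \frac{7}{2}$ the integrand is identically $0$, so $I(\frac{7}{2}) = 0$. The closed form gives $0$, hence $C = 0$.

Setting $a = \frac{2}{5}$:
$$I = \log{\left(\frac{537824}{184528125} \right)}.$$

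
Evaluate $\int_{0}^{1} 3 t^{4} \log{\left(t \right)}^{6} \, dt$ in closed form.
$\frac{432}{15625}$

Begin with the known integral
$$J(a) = \int_{0}^{1} 3 t^{a} \, dt = \frac{3}{a + 1}.$$

Differentiating under the integral sign brings down a factor of $\ln t$:
$$\frac{dJ}{da} = \int_{0}^{1} 3 t^{a} \log{\left(t \right)} \, dt = - \frac{3}{\left(a + 1\right)^{2}}.$$

Repeating $6$ times in total — each differentiation brings down another $\ln t$ — gives
$$\frac{d^{6}J}{da^{6}} = \int_{0}^{1} 3 t^{a} \log{\left(t \right)}^{6} \, dt = \frac{2160}{\left(a + 1\right)^{7}},$$
and the integrand here is exactly the target integrand, so $I = \frac{2160}{\left(a + 1\right)^{7}}$.

Setting $a = 4$:
$$I = \frac{432}{15625}.$$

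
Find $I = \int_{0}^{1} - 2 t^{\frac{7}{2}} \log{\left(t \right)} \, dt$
$\frac{8}{81}$

Begin with the known integral
$$J(a) = \int_{0}^{1} - 2 t^{a} \, dt = - \frac{2}{a + 1}.$$

Differentiating under the integral sign brings down a factor of $\ln t$:
$$\frac{dJ}{da} = \int_{0}^{1} - 2 t^{a} \log{\left(t \right)} \, dt = \frac{2}{\left(a + 1\right)^{2}}.$$

The integral on the left is $I$, so $I = \frac{2}{\left(a + 1\right)^{2}}$.

Setting $a = \frac{7}{2}$:
$$I = \frac{8}{81}.$$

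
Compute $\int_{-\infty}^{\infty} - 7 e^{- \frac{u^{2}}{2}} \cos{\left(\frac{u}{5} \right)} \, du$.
$- \frac{7 \sqrt{2} \sqrt{\pi}}{e^{\frac{1}{50}}}$

Treat the cosine frequency as a parameter and define $I(b) = \int_{-\infty}^{\infty} - 7 e^{- \frac{u^{2}}{2}} \cos{\left(b u \right)} \, du$.

Differentiating under the integral sign,
$$I'(b) = \int_{-\infty}^{\infty} 7 u e^{- \frac{u^{2}}{2}} \sin{\left(b u \right)} \, du.$$

Integrate $\int_{-\infty}^{\infty} u \sin(b u)\, e^{- \frac{u^{2}}{2}}\, du$ by parts with $w = \sin(b u)$ and $dv = u\, e^{- \frac{u^{2}}{2}}\, du$, giving $v = - e^{- \frac{u^{2}}{2}}$. The boundary term vanishes and
$$\int_{-\infty}^{\infty} u \sin(b u)\, e^{- \frac{u^{2}}{2}}\, du = b \int_{-\infty}^{\infty} \cos(b u)\, e^{- \frac{u^{2}}{2}}\, du,$$
so $I'(b) = - b\, I(b)$.

This is a separable first-order ODE; solving with the initial condition $I(0) = \int_{-\infty}^{\infty} - 7 e^{- \frac{u^{2}}{2}}\,du = - 7 \sqrt{2} \sqrt{\pi}$ gives
$$I(b) = - 7 \sqrt{2} \sqrt{\pi} e^{- \frac{b^{2}}{2}}.$$

Setting $b = \frac{1}{5}$:
$$I = - \frac{7 \sqrt{2} \sqrt{\pi}}{e^{\frac{1}{50}}}.$$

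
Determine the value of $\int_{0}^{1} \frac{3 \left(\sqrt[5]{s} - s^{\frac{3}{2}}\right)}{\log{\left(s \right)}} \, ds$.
$\log{\left(\frac{1728}{15625} \right)}$

Introduce a parameter $a$ in the exponent: let $I(a) = \int_{0}^{1} \frac{3 \left(- s^{\frac{3}{2}} + s^{a}\right)}{\log{\left(s \right)}} \, ds$.

Since $\dfrac{\partial}{\partial a}\,s^{a} = s^{a} \ln s$, the $\ln s$ in the denominator cancels and
$$\frac{dI}{da} = \int_{0}^{1} 3 s^{a} \, ds = 3 \left[\frac{s^{a+1}}{a+1}\right]_0^1 = \frac{3}{a + 1}.$$

Integrating with respect to $a$ gives $I(a) = \log{\left(\frac{8 \left(a + 1\right)^{3}}{125} \right)} + C$.

At $a = \frac{3}{2}$ the integrand is identically $0$, so $I(\frac{3}{2}) = 0$. The closed form gives $0$, hence $C = 0$.

Setting $a = \frac{1}{5}$:
$$I = \log{\left(\frac{1728}{15625} \right)}.$$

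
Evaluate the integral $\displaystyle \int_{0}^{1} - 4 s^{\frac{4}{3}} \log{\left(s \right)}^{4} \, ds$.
$- \frac{23328}{16807}$

Start from the elementary integral
$$J(a) = \int_{0}^{1} - 4 s^{a} \, ds = - \frac{4}{a + 1}.$$

Differentiating under the integral sign brings down a factor of $\ln s$:
$$\frac{dJ}{da} = \int_{0}^{1} - 4 s^{a} \log{\left(s \right)} \, ds = \frac{4}{\left(a + 1\right)^{2}}.$$

Repeating $4$ times in total — each differentiation brings down another $\ln s$ — gives
$$\frac{d^{4}J}{da^{4}} = \int_{0}^{1} - 4 s^{a} \log{\left(s \right)}^{4} \, ds = - \frac{96}{\left(a + 1\right)^{5}},$$
and the integrand here is exactly the target integrand, so $I = - \frac{96}{\left(a + 1\right)^{5}}$.

Setting $a = \frac{4}{3}$:
$$I = - \frac{23328}{16807}.$$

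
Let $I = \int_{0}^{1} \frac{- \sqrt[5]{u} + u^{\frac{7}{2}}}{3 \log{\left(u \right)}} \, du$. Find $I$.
$\log{\left(\frac{\sqrt[3]{30}}{2} \right)}$

Consider the one-parameter family: let $I(a) = \int_{0}^{1} \frac{u^{\frac{7}{2}} - u^{a}}{3 \log{\left(u \right)}} \, du$.

Since $\dfrac{\partial}{\partial a}\,u^{a} = u^{a} \ln u$, the $\ln u$ in the denominator cancels and
$$\frac{dI}{da} = \int_{0}^{1} - \frac{1}{3} u^{a} \, du = - \frac{1}{3} \left[\frac{u^{a+1}}{a+1}\right]_0^1 = - \frac{1}{3 a + 3}.$$

Integrating with respect to $a$ gives $I(a) = - \frac{\log{\left(a + 1 \right)}}{3} - \frac{\log{\left(6 \right)}}{3} + \log{\left(3 \right)} + C$.

At $a = \frac{7}{2}$ the integrand is identically $0$, so $I(\frac{7}{2}) = 0$. The closed form gives $0$, hence $C = 0$.

Setting $a = \frac{1}{5}$:
$$I = \log{\left(\frac{\sqrt[3]{30}}{2} \right)}.$$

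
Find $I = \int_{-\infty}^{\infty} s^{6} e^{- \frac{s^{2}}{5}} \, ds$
$\frac{1875 \sqrt{5} \sqrt{\pi}}{8}$

Start from the elementary integral
$$J(a) = \int_{-\infty}^{\infty} e^{- a s^{2}} \, ds = \frac{\sqrt{\pi}}{\sqrt{a}}.$$

Differentiating under the integral sign brings down a factor of $(-s^2)$:
$$\frac{dJ}{da} = \int_{-\infty}^{\infty} - s^{2} e^{- a s^{2}} \, ds = - \frac{\sqrt{\pi}}{2 a^{\frac{3}{2}}}.$$

Repeating $3$ times in total — each differentiation brings down another $(-s^2)$ — gives
$$\frac{d^{3}J}{da^{3}} = \int_{-\infty}^{\infty} - s^{6} e^{- a s^{2}} \, ds = - \frac{15 \sqrt{\pi}}{8 a^{\frac{7}{2}}},$$
and the integrand here is $(-1)^{3}$ times the target integrand, so $I = (-1)^{3}\,\frac{d^{3}J}{da^{3}} = \frac{15 \sqrt{\pi}}{8 a^{\frac{7}{2}}}$.

Setting $a = \frac{1}{5}$:
$$I = \frac{1875 \sqrt{5} \sqrt{\pi}}{8}.$$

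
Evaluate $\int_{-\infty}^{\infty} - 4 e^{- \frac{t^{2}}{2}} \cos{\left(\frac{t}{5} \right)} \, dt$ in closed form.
$- \frac{4 \sqrt{2} \sqrt{\pi}}{e^{\frac{1}{50}}}$

Let $b$ denote the cosine frequency and define $I(b) = \int_{-\infty}^{\infty} - 4 e^{- \frac{t^{2}}{2}} \cos{\left(b t \right)} \, dt$.

Differentiating under the integral sign,
$$I'(b) = \int_{-\infty}^{\infty} 4 t e^{- \frac{t^{2}}{2}} \sin{\left(b t \right)} \, dt.$$

Integrate $\int_{-\infty}^{\infty} t \sin(b t)\, e^{- \frac{t^{2}}{2}}\, dt$ by parts with $u = \sin(b t)$ and $dv = t\, e^{- \frac{t^{2}}{2}}\, dt$, giving $v = - e^{- \frac{t^{2}}{2}}$. The boundary term vanishes and
$$\int_{-\infty}^{\infty} t \sin(b t)\, e^{- \frac{t^{2}}{2}}\, dt = b \int_{-\infty}^{\infty} \cos(b t)\, e^{- \frac{t^{2}}{2}}\, dt,$$
so $I'(b) = - b\, I(b)$.

This is a separable first-order ODE; solving with the initial condition $I(0) = \int_{-\infty}^{\infty} - 4 e^{- \frac{t^{2}}{2}}\,dt = - 4 \sqrt{2} \sqrt{\pi}$ gives
$$I(b) = - 4 \sqrt{2} \sqrt{\pi} e^{- \frac{b^{2}}{2}}.$$

Setting $b = \frac{1}{5}$:
$$I = - \frac{4 \sqrt{2} \sqrt{\pi}}{e^{\frac{1}{50}}}.$$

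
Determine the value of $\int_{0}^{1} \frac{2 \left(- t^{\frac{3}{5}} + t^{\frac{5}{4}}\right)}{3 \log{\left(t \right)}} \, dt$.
$\log{\left(\frac{3 \cdot 2^{\frac{2}{3}} \sqrt[3]{75}}{16} \right)}$

Replace the exponent $\frac{3}{5}$ by a parameter $a$: let $I(a) = \int_{0}^{1} \frac{2 \left(t^{\frac{5}{4}} - t^{a}\right)}{3 \log{\left(t \right)}} \, dt$.

Since $\dfrac{\partial}{\partial a}\,t^{a} = t^{a} \ln t$, the $\ln t$ in the denominator cancels and
$$\frac{dI}{da} = \int_{0}^{1} - \frac{2}{3} t^{a} \, dt = - \frac{2}{3} \left[\frac{t^{a+1}}{a+1}\right]_0^1 = - \frac{2}{3 a + 3}.$$

Integrating with respect to $a$ gives $I(a) = - \frac{2 \log{\left(a + 1 \right)}}{3} - \frac{4 \log{\left(2 \right)}}{3} + \frac{4 \log{\left(3 \right)}}{3} + C$.

At $a = \frac{5}{4}$ the integrand is identically $0$, so $I(\frac{5}{4}) = 0$. The closed form gives $0$, hence $C = 0$.

Setting $a = \frac{3}{5}$:
$$I = \log{\left(\frac{3 \cdot 2^{\frac{2}{3}} \sqrt[3]{75}}{16} \right)}.$$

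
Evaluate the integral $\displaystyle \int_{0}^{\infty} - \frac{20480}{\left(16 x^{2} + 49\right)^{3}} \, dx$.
$- \frac{960 \pi}{16807}$

Begin with the known result
$$J(a) = \int_{0}^{\infty} - \frac{5}{a^{2} + x^{2}} \, dx = - \frac{5 \pi}{2 a}.$$

Differentiating under the integral sign with respect to $a$,
$$\frac{dJ}{da} = \int_{0}^{\infty} \frac{10 a}{\left(a^{2} + x^{2}\right)^{2}} \, dx = \frac{5 \pi}{2 a^{2}},$$
so $\int_{0}^{\infty} - \frac{5}{\left(a^{2} + x^{2}\right)^{2}} \, dx = - \frac{5 \pi}{4 a^{3}}$.

Repeating — each differentiation of $1/(x^2+a^2)^j$ produces $-2ja/(x^2+a^2)^{j+1}$ — and dividing through by $-2ja$ at each step yields, after $2$ differentiations in total,
$$\int_{0}^{\infty} - \frac{5}{\left(a^{2} + x^{2}\right)^{3}} \, dx = - \frac{15 \pi}{16 a^{5}}.$$

Setting $a = \frac{7}{4}$:
$$I = - \frac{960 \pi}{16807}.$$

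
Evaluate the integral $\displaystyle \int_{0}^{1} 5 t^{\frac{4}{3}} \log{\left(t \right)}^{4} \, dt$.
$\frac{29160}{16807}$

Start from the elementary integral
$$J(a) = \int_{0}^{1} 5 t^{a} \, dt = \frac{5}{a + 1}.$$

Differentiating under the integral sign brings down a factor of $\ln t$:
$$\frac{dJ}{da} = \int_{0}^{1} 5 t^{a} \log{\left(t \right)} \, dt = - \frac{5}{\left(a + 1\right)^{2}}.$$

Repeating $4$ times in total — each differentiation brings down another $\ln t$ — gives
$$\frac{d^{4}J}{da^{4}} = \int_{0}^{1} 5 t^{a} \log{\left(t \right)}^{4} \, dt = \frac{120}{\left(a + 1\right)^{5}},$$
and the integrand here is exactly the target integrand, so $I = \frac{120}{\left(a + 1\right)^{5}}$.

Setting $a = \frac{4}{3}$:
$$I = \frac{29160}{16807}.$$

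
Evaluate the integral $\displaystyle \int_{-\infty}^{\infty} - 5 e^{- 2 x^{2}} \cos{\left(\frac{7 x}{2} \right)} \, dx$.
$- \frac{5 \sqrt{2} \sqrt{\pi}}{2 e^{\frac{49}{32}}}$

Define $I(b) = \int_{-\infty}^{\infty} - 5 e^{- 2 x^{2}} \cos{\left(b x \right)} \, dx$.

Differentiating under the integral sign,
$$I'(b) = \int_{-\infty}^{\infty} 5 x e^{- 2 x^{2}} \sin{\left(b x \right)} \, dx.$$

Integrate $\int_{-\infty}^{\infty} x \sin(b x)\, e^{- 2 x^{2}}\, dx$ by parts with $u = \sin(b x)$ and $dv = x\, e^{- 2 x^{2}}\, dx$, giving $v = - \frac{e^{- 2 x^{2}}}{4}$. The boundary term vanishes and
$$\int_{-\infty}^{\infty} x \sin(b x)\, e^{- 2 x^{2}}\, dx = \frac{b}{4} \int_{-\infty}^{\infty} \cos(b x)\, e^{- 2 x^{2}}\, dx,$$
so $I'(b) = - \frac{b}{4}\, I(b)$.

This is a separable first-order ODE; solving with the initial condition $I(0) = \int_{-\infty}^{\infty} - 5 e^{- 2 x^{2}}\,dx = - \frac{5 \sqrt{2} \sqrt{\pi}}{2}$ gives
$$I(b) = - \frac{5 \sqrt{2} \sqrt{\pi} e^{- \frac{b^{2}}{8}}}{2}.$$

Setting $b = \frac{7}{2}$:
$$I = - \frac{5 \sqrt{2} \sqrt{\pi}}{2 e^{\frac{49}{32}}}.$$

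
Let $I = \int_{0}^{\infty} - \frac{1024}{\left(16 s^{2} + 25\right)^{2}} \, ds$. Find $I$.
$- \frac{64 \pi}{125}$

Start from the standard arctangent integral
$$J(a) = \int_{0}^{\infty} - \frac{4}{a^{2} + s^{2}} \, ds = - \frac{2 \pi}{a}.$$

Differentiating under the integral sign with respect to $a$,
$$\frac{dJ}{da} = \int_{0}^{\infty} \frac{8 a}{\left(a^{2} + s^{2}\right)^{2}} \, ds = \frac{2 \pi}{a^{2}},$$
so $\int_{0}^{\infty} - \frac{4}{\left(a^{2} + s^{2}\right)^{2}} \, ds = - \frac{\pi}{a^{3}}$.

Setting $a = \frac{5}{4}$:
$$I = - \frac{64 \pi}{125}.$$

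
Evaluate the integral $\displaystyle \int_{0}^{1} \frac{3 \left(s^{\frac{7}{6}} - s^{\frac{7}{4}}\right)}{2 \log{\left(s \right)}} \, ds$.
$\log{\left(\frac{26 \sqrt{858}}{1089} \right)}$

Consider the one-parameter family: let $I(a) = \int_{0}^{1} \frac{3 \left(- s^{\frac{7}{4}} + s^{a}\right)}{2 \log{\left(s \right)}} \, ds$.

Since $\dfrac{\partial}{\partial a}\,s^{a} = s^{a} \ln s$, the $\ln s$ in the denominator cancels and
$$\frac{dI}{da} = \int_{0}^{1} \frac{3}{2} s^{a} \, ds = \frac{3}{2} \left[\frac{s^{a+1}}{a+1}\right]_0^1 = \frac{3}{2 \left(a + 1\right)}.$$

Integrating with respect to $a$ gives $I(a) = \log{\left(\frac{8 \sqrt{11} \left(a + 1\right)^{\frac{3}{2}}}{121} \right)} + C$.

At $a = \frac{7}{4}$ the integrand is identically $0$, so $I(\frac{7}{4}) = 0$. The closed form gives $0$, hence $C = 0$.

Setting $a = \frac{7}{6}$:
$$I = \log{\left(\frac{26 \sqrt{858}}{1089} \right)}.$$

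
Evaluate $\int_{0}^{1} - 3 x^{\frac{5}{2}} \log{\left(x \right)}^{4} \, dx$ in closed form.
$- \frac{2304}{16807}$

Begin with the known integral
$$J(a) = \int_{0}^{1} - 3 x^{a} \, dx = - \frac{3}{a + 1}.$$

Differentiating under the integral sign brings down a factor of $\ln x$:
$$\frac{dJ}{da} = \int_{0}^{1} - 3 x^{a} \log{\left(x \right)} \, dx = \frac{3}{\left(a + 1\right)^{2}}.$$

Repeating $4$ times in total — each differentiation brings down another $\ln x$ — gives
$$\frac{d^{4}J}{da^{4}} = \int_{0}^{1} - 3 x^{a} \log{\left(x \right)}^{4} \, dx = - \frac{72}{\left(a + 1\right)^{5}},$$
and the integrand here is exactly the target integrand, so $I = - \frac{72}{\left(a + 1\right)^{5}}$.

Setting $a = \frac{5}{2}$:
$$I = - \frac{2304}{16807}.$$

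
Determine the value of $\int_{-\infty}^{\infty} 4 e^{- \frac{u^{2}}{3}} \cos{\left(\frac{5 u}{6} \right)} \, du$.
$\frac{4 \sqrt{3} \sqrt{\pi}}{e^{\frac{25}{48}}}$

Let $b$ denote the cosine frequency and define $I(b) = \int_{-\infty}^{\infty} 4 e^{- \frac{u^{2}}{3}} \cos{\left(b u \right)} \, du$.

Differentiating under the integral sign,
$$I'(b) = \int_{-\infty}^{\infty} - 4 u e^{- \frac{u^{2}}{3}} \sin{\left(b u \right)} \, du.$$

Integrate $\int_{-\infty}^{\infty} u \sin(b u)\, e^{- \frac{u^{2}}{3}}\, du$ by parts with $w = \sin(b u)$ and $dv = u\, e^{- \frac{u^{2}}{3}}\, du$, giving $v = - \frac{3 e^{- \frac{u^{2}}{3}}}{2}$. The boundary term vanishes and
$$\int_{-\infty}^{\infty} u \sin(b u)\, e^{- \frac{u^{2}}{3}}\, du = \frac{3 b}{2} \int_{-\infty}^{\infty} \cos(b u)\, e^{- \frac{u^{2}}{3}}\, du,$$
so $I'(b) = - \frac{3 b}{2}\, I(b)$.

This is a separable first-order ODE; solving with the initial condition $I(0) = \int_{-\infty}^{\infty} 4 e^{- \frac{u^{2}}{3}}\,du = 4 \sqrt{3} \sqrt{\pi}$ gives
$$I(b) = 4 \sqrt{3} \sqrt{\pi} e^{- \frac{3 b^{2}}{4}}.$$

Setting $b = \frac{5}{6}$:
$$I = \frac{4 \sqrt{3} \sqrt{\pi}}{e^{\frac{25}{48}}}.$$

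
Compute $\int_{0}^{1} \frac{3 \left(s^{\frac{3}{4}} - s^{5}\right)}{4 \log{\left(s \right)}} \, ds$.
$\log{\left(\frac{\sqrt[4]{24} \cdot 7^{\frac{3}{4}}}{24} \right)}$

Introduce a parameter $a$ in the exponent: let $I(a) = \int_{0}^{1} \frac{3 \left(- s^{5} + s^{a}\right)}{4 \log{\left(s \right)}} \, ds$.

Since $\dfrac{\partial}{\partial a}\,s^{a} = s^{a} \ln s$, the $\ln s$ in the denominator cancels and
$$\frac{dI}{da} = \int_{0}^{1} \frac{3}{4} s^{a} \, ds = \frac{3}{4} \left[\frac{s^{a+1}}{a+1}\right]_0^1 = \frac{3}{4 \left(a + 1\right)}.$$

Integrating with respect to $a$ gives $I(a) = \frac{3 \log{\left(a + 1 \right)}}{4} - \frac{3 \log{\left(6 \right)}}{4} + C$.

At $a = 5$ the integrand is identically $0$, so $I(5) = 0$. The closed form gives $0$, hence $C = 0$.

Setting $a = \frac{3}{4}$:
$$I = \log{\left(\frac{\sqrt[4]{24} \cdot 7^{\frac{3}{4}}}{24} \right)}.$$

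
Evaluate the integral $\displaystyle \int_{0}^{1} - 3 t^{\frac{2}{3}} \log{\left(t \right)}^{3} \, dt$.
$\frac{1458}{625}$

Begin with the known integral
$$J(a) = \int_{0}^{1} - 3 t^{a} \, dt = - \frac{3}{a + 1}.$$

Differentiating under the integral sign brings down a factor of $\ln t$:
$$\frac{dJ}{da} = \int_{0}^{1} - 3 t^{a} \log{\left(t \right)} \, dt = \frac{3}{\left(a + 1\right)^{2}}.$$

Repeating $3$ times in total — each differentiation brings down another $\ln t$ — gives
$$\frac{d^{3}J}{da^{3}} = \int_{0}^{1} - 3 t^{a} \log{\left(t \right)}^{3} \, dt = \frac{18}{\left(a + 1\right)^{4}},$$
and the integrand here is exactly the target integrand, so $I = \frac{18}{\left(a + 1\right)^{4}}$.

Setting $a = \frac{2}{3}$:
$$I = \frac{1458}{625}.$$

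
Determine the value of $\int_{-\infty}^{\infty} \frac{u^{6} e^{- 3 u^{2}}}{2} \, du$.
$\frac{5 \sqrt{3} \sqrt{\pi}}{432}$

Start from the elementary integral
$$J(a) = \int_{-\infty}^{\infty} \frac{e^{- a u^{2}}}{2} \, du = \frac{\sqrt{\pi}}{2 \sqrt{a}}.$$

Differentiating under the integral sign brings down a factor of $(-u^2)$:
$$\frac{dJ}{da} = \int_{-\infty}^{\infty} - \frac{u^{2} e^{- a u^{2}}}{2} \, du = - \frac{\sqrt{\pi}}{4 a^{\frac{3}{2}}}.$$

Repeating $3$ times in total — each differentiation brings down another $(-u^2)$ — gives
$$\frac{d^{3}J}{da^{3}} = \int_{-\infty}^{\infty} - \frac{u^{6} e^{- a u^{2}}}{2} \, du = - \frac{15 \sqrt{\pi}}{16 a^{\frac{7}{2}}},$$
and the integrand here is $(-1)^{3}$ times the target integrand, so $I = (-1)^{3}\,\frac{d^{3}J}{da^{3}} = \frac{15 \sqrt{\pi}}{16 a^{\frac{7}{2}}}$.

Setting $a = 3$:
$$I = \frac{5 \sqrt{3} \sqrt{\pi}}{432}.$$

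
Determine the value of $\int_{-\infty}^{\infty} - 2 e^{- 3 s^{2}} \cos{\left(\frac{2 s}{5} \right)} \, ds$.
$- \frac{2 \sqrt{3} \sqrt{\pi}}{3 e^{\frac{1}{75}}}$

Let $b$ denote the cosine frequency and define $I(b) = \int_{-\infty}^{\infty} - 2 e^{- 3 s^{2}} \cos{\left(b s \right)} \, ds$.

Differentiating under the integral sign,
$$I'(b) = \int_{-\infty}^{\infty} 2 s e^{- 3 s^{2}} \sin{\left(b s \right)} \, ds.$$

Integrate $\int_{-\infty}^{\infty} s \sin(b s)\, e^{- 3 s^{2}}\, ds$ by parts with $u = \sin(b s)$ and $dv = s\, e^{- 3 s^{2}}\, ds$, giving $v = - \frac{e^{- 3 s^{2}}}{6}$. The boundary term vanishes and
$$\int_{-\infty}^{\infty} s \sin(b s)\, e^{- 3 s^{2}}\, ds = \frac{b}{6} \int_{-\infty}^{\infty} \cos(b s)\, e^{- 3 s^{2}}\, ds,$$
so $I'(b) = - \frac{b}{6}\, I(b)$.

This is a separable first-order ODE; solving with the initial condition $I(0) = \int_{-\infty}^{\infty} - 2 e^{- 3 s^{2}}\,ds = - \frac{2 \sqrt{3} \sqrt{\pi}}{3}$ gives
$$I(b) = - \frac{2 \sqrt{3} \sqrt{\pi} e^{- \frac{b^{2}}{12}}}{3}.$$

Setting $b = \frac{2}{5}$:
$$I = - \frac{2 \sqrt{3} \sqrt{\pi}}{3 e^{\frac{1}{75}}}.$$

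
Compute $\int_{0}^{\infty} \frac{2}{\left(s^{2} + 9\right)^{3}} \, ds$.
$\frac{\pi}{648}$

Recall the elementary integral
$$J(a) = \int_{0}^{\infty} \frac{2}{a^{2} + s^{2}} \, ds = \frac{\pi}{a}.$$

Differentiating under the integral sign with respect to $a$,
$$\frac{dJ}{da} = \int_{0}^{\infty} - \frac{4 a}{\left(a^{2} + s^{2}\right)^{2}} \, ds = - \frac{\pi}{a^{2}},$$
so $\int_{0}^{\infty} \frac{2}{\left(a^{2} + s^{2}\right)^{2}} \, ds = \frac{\pi}{2 a^{3}}$.

Repeating — each differentiation of $1/(s^2+a^2)^j$ produces $-2ja/(s^2+a^2)^{j+1}$ — and dividing through by $-2ja$ at each step yields, after $2$ differentiations in total,
$$\int_{0}^{\infty} \frac{2}{\left(a^{2} + s^{2}\right)^{3}} \, ds = \frac{3 \pi}{8 a^{5}}.$$

Setting $a = 3$:
$$I = \frac{\pi}{648}.$$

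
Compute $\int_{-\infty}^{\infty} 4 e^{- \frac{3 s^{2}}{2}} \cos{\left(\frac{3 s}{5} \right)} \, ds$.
$\frac{4 \sqrt{6} \sqrt{\pi}}{3 e^{\frac{3}{50}}}$

Let $b$ denote the cosine frequency and define $I(b) = \int_{-\infty}^{\infty} 4 e^{- \frac{3 s^{2}}{2}} \cos{\left(b s \right)} \, ds$.

Differentiating under the integral sign,
$$I'(b) = \int_{-\infty}^{\infty} - 4 s e^{- \frac{3 s^{2}}{2}} \sin{\left(b s \right)} \, ds.$$

Integrate $\int_{-\infty}^{\infty} s \sin(b s)\, e^{- \frac{3 s^{2}}{2}}\, ds$ by parts with $u = \sin(b s)$ and $dv = s\, e^{- \frac{3 s^{2}}{2}}\, ds$, giving $v = - \frac{e^{- \frac{3 s^{2}}{2}}}{3}$. The boundary term vanishes and
$$\int_{-\infty}^{\infty} s \sin(b s)\, e^{- \frac{3 s^{2}}{2}}\, ds = \frac{b}{3} \int_{-\infty}^{\infty} \cos(b s)\, e^{- \frac{3 s^{2}}{2}}\, ds,$$
so $I'(b) = - \frac{b}{3}\, I(b)$.

This is a separable first-order ODE; solving with the initial condition $I(0) = \int_{-\infty}^{\infty} 4 e^{- \frac{3 s^{2}}{2}}\,ds = \frac{4 \sqrt{6} \sqrt{\pi}}{3}$ gives
$$I(b) = \frac{4 \sqrt{6} \sqrt{\pi} e^{- \frac{b^{2}}{6}}}{3}.$$

Setting $b = \frac{3}{5}$:
$$I = \frac{4 \sqrt{6} \sqrt{\pi}}{3 e^{\frac{3}{50}}}.$$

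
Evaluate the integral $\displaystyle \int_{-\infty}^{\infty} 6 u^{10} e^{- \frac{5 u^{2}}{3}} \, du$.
$\frac{137781 \sqrt{15} \sqrt{\pi}}{50000}$

Start from the elementary integral
$$J(a) = \int_{-\infty}^{\infty} 6 e^{- a u^{2}} \, du = \frac{6 \sqrt{\pi}}{\sqrt{a}}.$$

Differentiating under the integral sign brings down a factor of $(-u^2)$:
$$\frac{dJ}{da} = \int_{-\infty}^{\infty} - 6 u^{2} e^{- a u^{2}} \, du = - \frac{3 \sqrt{\pi}}{a^{\frac{3}{2}}}.$$

Repeating $5$ times in total — each differentiation brings down another $(-u^2)$ — gives
$$\frac{d^{5}J}{da^{5}} = \int_{-\infty}^{\infty} - 6 u^{10} e^{- a u^{2}} \, du = - \frac{2835 \sqrt{\pi}}{16 a^{\frac{11}{2}}},$$
and the integrand here is $(-1)^{5}$ times the target integrand, so $I = (-1)^{5}\,\frac{d^{5}J}{da^{5}} = \frac{2835 \sqrt{\pi}}{16 a^{\frac{11}{2}}}$.

Setting $a = \frac{5}{3}$:
$$I = \frac{137781 \sqrt{15} \sqrt{\pi}}{50000}.$$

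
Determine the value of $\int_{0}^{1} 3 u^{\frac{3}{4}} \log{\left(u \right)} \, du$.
$- \frac{48}{49}$

Consider the simpler parametrised integral
$$J(a) = \int_{0}^{1} 3 u^{a} \, du = \frac{3}{a + 1}.$$

Differentiating under the integral sign brings down a factor of $\ln u$:
$$\frac{dJ}{da} = \int_{0}^{1} 3 u^{a} \log{\left(u \right)} \, du = - \frac{3}{\left(a + 1\right)^{2}}.$$

The integral on the left is $I$, so $I = - \frac{3}{\left(a + 1\right)^{2}}$.

Setting $a = \frac{3}{4}$:
$$I = - \frac{48}{49}.$$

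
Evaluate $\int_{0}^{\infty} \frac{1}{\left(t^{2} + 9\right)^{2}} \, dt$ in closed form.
$\frac{\pi}{108}$

Begin with the known result
$$J(a) = \int_{0}^{\infty} \frac{1}{a^{2} + t^{2}} \, dt = \frac{\pi}{2 a}.$$

Differentiating under the integral sign with respect to $a$,
$$\frac{dJ}{da} = \int_{0}^{\infty} - \frac{2 a}{\left(a^{2} + t^{2}\right)^{2}} \, dt = - \frac{\pi}{2 a^{2}},$$
so $\int_{0}^{\infty} \frac{1}{\left(a^{2} + t^{2}\right)^{2}} \, dt = \frac{\pi}{4 a^{3}}$.

Setting $a = 3$:
$$I = \frac{\pi}{108}.$$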